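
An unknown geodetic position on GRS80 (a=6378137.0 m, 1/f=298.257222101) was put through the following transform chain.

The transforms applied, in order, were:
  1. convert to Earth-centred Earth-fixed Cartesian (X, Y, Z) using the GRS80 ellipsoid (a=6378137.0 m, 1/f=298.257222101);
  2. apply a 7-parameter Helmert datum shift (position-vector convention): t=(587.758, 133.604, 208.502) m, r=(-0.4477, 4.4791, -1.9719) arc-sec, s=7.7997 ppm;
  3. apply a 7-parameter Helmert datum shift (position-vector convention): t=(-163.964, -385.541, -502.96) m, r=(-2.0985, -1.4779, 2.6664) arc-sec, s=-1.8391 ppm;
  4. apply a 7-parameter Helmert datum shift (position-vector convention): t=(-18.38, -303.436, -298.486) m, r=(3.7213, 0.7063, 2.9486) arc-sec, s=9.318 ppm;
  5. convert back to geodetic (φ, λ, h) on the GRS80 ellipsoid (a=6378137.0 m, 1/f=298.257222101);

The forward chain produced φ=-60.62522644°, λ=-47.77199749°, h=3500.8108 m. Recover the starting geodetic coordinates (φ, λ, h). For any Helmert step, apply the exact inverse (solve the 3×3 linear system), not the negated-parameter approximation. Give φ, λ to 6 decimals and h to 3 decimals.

φ=-60.627034°, λ=-47.770717°, h=2551.193 m

start: φ=-60.625226°, λ=-47.771997°, h=3500.811 m
→ ECEF (a=6378137.000, f=1/298.257222101): X=2109199.7974, Y=-2323839.8920, Z=-5538028.6000
→ Helmert⁻¹: X=2109184.2690, Y=-2323644.8632, Z=-5537629.3698
→ Helmert⁻¹: X=2109282.4055, Y=-2323234.5276, Z=-5537175.3424
→ Helmert⁻¹: X=2108820.6556, Y=-2323317.8310, Z=-5537299.9040
→ geod (Bowring, a=6378137.000): φ=-60.62703400°, λ=-47.77071700°, h=2551.1930 m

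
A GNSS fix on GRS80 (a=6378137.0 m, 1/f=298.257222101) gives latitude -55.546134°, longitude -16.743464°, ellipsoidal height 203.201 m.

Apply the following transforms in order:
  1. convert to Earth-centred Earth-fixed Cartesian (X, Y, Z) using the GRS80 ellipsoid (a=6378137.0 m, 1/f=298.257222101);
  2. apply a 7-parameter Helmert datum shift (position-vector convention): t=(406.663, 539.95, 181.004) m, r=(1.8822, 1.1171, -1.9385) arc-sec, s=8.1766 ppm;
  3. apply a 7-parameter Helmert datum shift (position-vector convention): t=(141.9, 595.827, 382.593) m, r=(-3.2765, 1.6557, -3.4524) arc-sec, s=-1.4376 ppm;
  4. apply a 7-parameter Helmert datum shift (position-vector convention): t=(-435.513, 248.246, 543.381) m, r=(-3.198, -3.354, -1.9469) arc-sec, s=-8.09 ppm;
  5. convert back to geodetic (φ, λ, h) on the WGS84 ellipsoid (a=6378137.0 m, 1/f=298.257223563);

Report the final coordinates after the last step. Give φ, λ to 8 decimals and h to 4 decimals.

start: φ=-55.546134°, λ=-16.743464°, h=203.201 m
→ ECEF (a=6378137.000, f=1/298.257222101): X=3463403.9309, Y=-1041935.4112, Z=-5236186.8063
→ Helmert 7p (PV): X=3463800.7619, Y=-1041388.7489, Z=-5236076.8818
→ Helmert 7p (PV): X=3463878.2216, Y=-1040932.5754, Z=-5235698.0232
→ Helmert 7p (PV): X=3463489.9959, Y=-1040789.7783, Z=-5235039.8221
→ geod (Bowring, a=6378137.000): φ=-55.54213776°, λ=-16.72569051°, h=-882.5600 m

φ=-55.54213776°, λ=-16.72569051°, h=-882.5600 m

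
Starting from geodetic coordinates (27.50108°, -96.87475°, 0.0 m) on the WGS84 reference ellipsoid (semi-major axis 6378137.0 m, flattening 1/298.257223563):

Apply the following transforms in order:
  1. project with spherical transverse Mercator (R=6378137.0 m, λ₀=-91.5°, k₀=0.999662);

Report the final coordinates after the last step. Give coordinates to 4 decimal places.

E=-530973.1044 m, N=3071893.2637 m

start: φ=27.501080°, λ=-96.874750°, h=0.000 m
→ tm (R=6378137.0, λ₀=-91.5°): E=-530973.1044, N=3071893.2637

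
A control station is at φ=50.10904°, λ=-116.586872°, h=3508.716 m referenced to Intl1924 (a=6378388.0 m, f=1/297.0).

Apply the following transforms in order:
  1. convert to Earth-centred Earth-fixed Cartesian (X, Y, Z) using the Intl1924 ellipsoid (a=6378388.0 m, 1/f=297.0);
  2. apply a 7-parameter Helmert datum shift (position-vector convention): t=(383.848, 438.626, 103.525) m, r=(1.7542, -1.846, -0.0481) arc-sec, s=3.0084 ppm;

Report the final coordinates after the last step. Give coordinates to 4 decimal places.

X=-1835091.0625 m, Y=-3666970.8580 m, Z=4873432.6210 m

start: φ=50.109040°, λ=-116.586872°, h=3508.716 m
→ ECEF (a=6378388.000, f=1/297.0): X=-1835424.9185, Y=-3667357.4330, Z=4873362.0509
→ Helmert 7p (PV): X=-1835091.0625, Y=-3666970.8580, Z=4873432.6210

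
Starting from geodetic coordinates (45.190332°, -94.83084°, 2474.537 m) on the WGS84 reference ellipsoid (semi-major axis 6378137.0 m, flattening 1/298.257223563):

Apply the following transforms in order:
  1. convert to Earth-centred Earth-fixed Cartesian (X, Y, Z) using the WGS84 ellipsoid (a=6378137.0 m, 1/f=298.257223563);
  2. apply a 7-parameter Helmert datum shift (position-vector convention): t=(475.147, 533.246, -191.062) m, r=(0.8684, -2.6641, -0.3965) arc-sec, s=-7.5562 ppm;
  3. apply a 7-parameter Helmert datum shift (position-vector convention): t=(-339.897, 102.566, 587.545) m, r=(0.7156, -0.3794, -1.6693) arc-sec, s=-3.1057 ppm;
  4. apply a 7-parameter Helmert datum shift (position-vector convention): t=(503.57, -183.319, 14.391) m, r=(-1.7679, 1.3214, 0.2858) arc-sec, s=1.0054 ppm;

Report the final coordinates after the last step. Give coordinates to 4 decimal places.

start: φ=45.190332°, λ=-94.830840°, h=2474.537 m
→ ECEF (a=6378137.000, f=1/298.257223563): X=-379330.5043, Y=-4488352.1489, Z=4504036.0291
→ Helmert 7p (PV): X=-378919.2922, Y=-4487803.2212, Z=4503787.1379
→ Helmert 7p (PV): X=-379302.6162, Y=-4487699.2759, Z=4504344.4289
→ Helmert 7p (PV): X=-378764.3531, Y=-4487849.0256, Z=4504404.2428

X=-378764.3531 m, Y=-4487849.0256 m, Z=4504404.2428 m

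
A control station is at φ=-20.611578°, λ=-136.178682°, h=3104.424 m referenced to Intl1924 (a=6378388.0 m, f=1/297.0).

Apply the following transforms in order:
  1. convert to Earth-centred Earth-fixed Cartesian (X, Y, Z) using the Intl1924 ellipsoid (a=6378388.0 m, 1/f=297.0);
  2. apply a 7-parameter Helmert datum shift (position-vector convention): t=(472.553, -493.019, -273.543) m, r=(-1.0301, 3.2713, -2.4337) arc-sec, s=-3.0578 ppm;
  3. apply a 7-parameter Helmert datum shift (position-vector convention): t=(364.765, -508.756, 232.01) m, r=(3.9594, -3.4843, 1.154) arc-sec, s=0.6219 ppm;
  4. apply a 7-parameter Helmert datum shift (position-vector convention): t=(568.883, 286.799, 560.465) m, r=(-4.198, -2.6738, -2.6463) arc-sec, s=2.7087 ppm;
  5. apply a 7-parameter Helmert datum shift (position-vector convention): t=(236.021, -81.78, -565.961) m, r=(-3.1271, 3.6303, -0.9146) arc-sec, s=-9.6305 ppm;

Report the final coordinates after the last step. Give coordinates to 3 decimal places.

X=-4309755.511 m, Y=-4138204.445 m, Z=-2232238.879 m

start: φ=-20.611578°, λ=-136.178682°, h=3104.424 m
→ ECEF (a=6378388.000, f=1/297.0): X=-4311332.9228, Y=-4137500.0081, Z=-2232316.4629
→ Helmert 7p (PV): X=-4310931.4082, Y=-4137940.6548, Z=-2232494.1407
→ Helmert 7p (PV): X=-4310508.4613, Y=-4138433.2485, Z=-2232415.7717
→ Helmert 7p (PV): X=-4309975.4101, Y=-4138147.7922, Z=-2231833.0031
→ Helmert 7p (PV): X=-4309755.5110, Y=-4138204.4447, Z=-2232238.8786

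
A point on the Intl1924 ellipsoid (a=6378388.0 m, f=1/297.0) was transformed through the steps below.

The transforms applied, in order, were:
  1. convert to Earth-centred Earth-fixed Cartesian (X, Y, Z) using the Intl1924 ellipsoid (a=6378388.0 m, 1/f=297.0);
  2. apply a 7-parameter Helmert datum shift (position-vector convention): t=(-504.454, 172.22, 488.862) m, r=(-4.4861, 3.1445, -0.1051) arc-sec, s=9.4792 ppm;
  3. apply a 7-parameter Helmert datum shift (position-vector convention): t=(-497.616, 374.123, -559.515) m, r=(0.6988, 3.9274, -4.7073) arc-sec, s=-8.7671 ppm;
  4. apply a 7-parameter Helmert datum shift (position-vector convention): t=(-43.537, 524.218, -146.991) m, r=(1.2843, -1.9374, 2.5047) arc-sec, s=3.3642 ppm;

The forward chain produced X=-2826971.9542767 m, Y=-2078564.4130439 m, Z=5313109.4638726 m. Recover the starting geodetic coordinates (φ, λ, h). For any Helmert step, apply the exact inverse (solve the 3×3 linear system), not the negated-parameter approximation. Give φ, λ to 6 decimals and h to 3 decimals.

start: X=-2826971.9543, Y=-2078564.4130, Z=5313109.4639 m
→ Helmert⁻¹: X=-2826894.2462, Y=-2079014.2263, Z=5313278.0774
→ Helmert⁻¹: X=-2826475.1317, Y=-2079453.0818, Z=5313837.4070
→ Helmert⁻¹: X=-2826023.8301, Y=-2079722.5870, Z=5313209.8641
→ geod (Bowring, a=6378388.000): φ=56.73695700°, λ=-143.64996900°, h=3837.8690 m

φ=56.736957°, λ=-143.649969°, h=3837.869 m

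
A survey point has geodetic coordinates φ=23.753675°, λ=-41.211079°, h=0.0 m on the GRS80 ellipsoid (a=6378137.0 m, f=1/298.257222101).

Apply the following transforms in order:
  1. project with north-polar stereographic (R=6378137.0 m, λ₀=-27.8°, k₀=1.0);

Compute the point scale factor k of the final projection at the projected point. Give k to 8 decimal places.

start: φ=23.753675°, λ=-41.211079°, h=0.000 m
→ into stereo (λ₀=-27.8°): φ=23.75367500°, λ−λ₀=-13.41107900°
scale k = 1.42571450

1.42571450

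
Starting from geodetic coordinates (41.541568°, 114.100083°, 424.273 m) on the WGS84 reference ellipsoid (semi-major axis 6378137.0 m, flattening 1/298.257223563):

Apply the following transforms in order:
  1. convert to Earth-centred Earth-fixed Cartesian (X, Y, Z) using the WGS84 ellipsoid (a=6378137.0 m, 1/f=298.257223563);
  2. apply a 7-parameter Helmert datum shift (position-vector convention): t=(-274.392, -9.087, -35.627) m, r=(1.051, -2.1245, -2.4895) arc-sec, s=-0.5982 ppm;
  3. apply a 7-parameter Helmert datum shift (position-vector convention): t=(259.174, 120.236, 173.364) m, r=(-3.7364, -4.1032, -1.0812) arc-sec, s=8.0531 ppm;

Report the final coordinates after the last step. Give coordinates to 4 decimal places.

X=-1952411.5818 m, Y=4364704.3857 m, Z=4207963.5525 m

start: φ=41.541568°, λ=114.100083°, h=424.273 m
→ ECEF (a=6378137.000, f=1/298.257223563): X=-1952330.3135, Y=4364472.1178, Z=4207910.2204
→ Helmert 7p (PV): X=-1952594.2018, Y=4364462.5426, Z=4207874.2061
→ Helmert 7p (PV): X=-1952411.5818, Y=4364704.3857, Z=4207963.5525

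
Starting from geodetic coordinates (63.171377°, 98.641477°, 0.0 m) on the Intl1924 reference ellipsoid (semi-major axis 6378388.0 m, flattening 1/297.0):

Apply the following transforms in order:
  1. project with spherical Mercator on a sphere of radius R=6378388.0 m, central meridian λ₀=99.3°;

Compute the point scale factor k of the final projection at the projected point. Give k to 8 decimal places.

2.21570613

start: φ=63.171377°, λ=98.641477°, h=0.000 m
→ into merc (λ₀=99.3°): φ=63.17137700°, λ−λ₀=-0.65852300°
scale k = 2.21570613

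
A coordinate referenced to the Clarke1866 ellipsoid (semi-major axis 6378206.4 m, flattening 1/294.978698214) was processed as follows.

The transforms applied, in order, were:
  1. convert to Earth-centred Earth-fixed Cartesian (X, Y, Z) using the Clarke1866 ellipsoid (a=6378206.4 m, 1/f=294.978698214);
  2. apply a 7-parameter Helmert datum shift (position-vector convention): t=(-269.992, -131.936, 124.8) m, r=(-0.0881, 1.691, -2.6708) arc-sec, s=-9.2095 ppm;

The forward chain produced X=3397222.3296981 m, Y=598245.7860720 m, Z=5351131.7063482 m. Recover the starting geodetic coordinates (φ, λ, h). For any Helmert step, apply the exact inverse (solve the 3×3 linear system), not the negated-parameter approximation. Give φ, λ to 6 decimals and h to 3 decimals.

start: X=3397222.3297, Y=598245.7861, Z=5351131.7063 m
→ Helmert⁻¹: X=3397471.9933, Y=598424.9392, Z=5351084.2957
→ geod (Bowring, a=6378206.400): φ=57.36752800°, λ=9.98951500°, h=3803.4560 m

φ=57.367528°, λ=9.989515°, h=3803.456 m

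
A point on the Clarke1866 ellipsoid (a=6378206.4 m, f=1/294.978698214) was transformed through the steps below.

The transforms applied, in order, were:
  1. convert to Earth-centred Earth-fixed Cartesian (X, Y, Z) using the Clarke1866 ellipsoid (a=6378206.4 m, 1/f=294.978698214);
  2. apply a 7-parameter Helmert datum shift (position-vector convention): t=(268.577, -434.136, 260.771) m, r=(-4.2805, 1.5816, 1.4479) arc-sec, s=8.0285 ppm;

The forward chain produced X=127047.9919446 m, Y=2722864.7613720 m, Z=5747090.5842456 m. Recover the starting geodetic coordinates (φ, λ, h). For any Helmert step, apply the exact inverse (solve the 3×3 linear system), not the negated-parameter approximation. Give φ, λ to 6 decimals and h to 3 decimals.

start: X=127047.9919, Y=2722864.7614, Z=5747090.5842 m
→ Helmert⁻¹: X=126753.4469, Y=2723156.8827, Z=5746841.1593
→ geod (Bowring, a=6378206.400): φ=64.77229200°, λ=87.33500500°, h=108.0840 m

φ=64.772292°, λ=87.335005°, h=108.084 m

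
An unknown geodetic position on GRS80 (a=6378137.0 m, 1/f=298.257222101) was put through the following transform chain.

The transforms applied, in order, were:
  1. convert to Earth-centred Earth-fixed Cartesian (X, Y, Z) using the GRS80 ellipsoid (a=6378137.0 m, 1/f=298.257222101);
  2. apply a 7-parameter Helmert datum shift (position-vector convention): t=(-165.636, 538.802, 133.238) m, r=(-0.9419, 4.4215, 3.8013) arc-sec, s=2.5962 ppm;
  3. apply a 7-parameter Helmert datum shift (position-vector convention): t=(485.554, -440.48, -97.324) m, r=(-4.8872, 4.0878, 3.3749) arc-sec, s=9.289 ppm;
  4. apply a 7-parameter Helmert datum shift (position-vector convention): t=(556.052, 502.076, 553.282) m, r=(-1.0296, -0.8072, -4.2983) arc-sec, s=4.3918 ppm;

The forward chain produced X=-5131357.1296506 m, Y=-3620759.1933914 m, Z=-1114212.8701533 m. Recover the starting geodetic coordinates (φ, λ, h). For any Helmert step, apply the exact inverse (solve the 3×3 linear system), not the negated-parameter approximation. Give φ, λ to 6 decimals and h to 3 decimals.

φ=-10.133387°, λ=-144.793646°, h=1823.681 m

start: X=-5131357.1297, Y=-3620759.1934, Z=-1114212.8702 m
→ Helmert⁻¹: X=-5131819.5416, Y=-3621346.7418, Z=-1114759.2499
→ Helmert⁻¹: X=-5132294.5708, Y=-3620762.2383, Z=-1114839.0744
→ Helmert⁻¹: X=-5132158.4433, Y=-3621191.9649, Z=-1115095.9669
→ geod (Bowring, a=6378137.000): φ=-10.13338700°, λ=-144.79364600°, h=1823.6810 m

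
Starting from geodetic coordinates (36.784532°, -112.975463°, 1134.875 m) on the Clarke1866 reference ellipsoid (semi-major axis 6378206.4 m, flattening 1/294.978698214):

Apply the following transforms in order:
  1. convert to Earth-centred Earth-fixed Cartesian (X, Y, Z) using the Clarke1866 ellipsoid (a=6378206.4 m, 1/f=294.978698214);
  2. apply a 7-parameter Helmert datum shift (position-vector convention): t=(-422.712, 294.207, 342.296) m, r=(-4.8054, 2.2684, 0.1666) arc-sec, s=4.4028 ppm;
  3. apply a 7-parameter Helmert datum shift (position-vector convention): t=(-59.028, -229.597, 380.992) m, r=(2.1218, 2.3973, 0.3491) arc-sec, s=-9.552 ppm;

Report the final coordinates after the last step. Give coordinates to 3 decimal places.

X=-1997095.411 m, Y=-4709454.760 m, Z=3799567.158 m

start: φ=36.784532°, λ=-112.975463°, h=1134.875 m
→ ECEF (a=6378206.400, f=1/294.978698214): X=-1996721.6632, Y=-4709588.0434, Z=3798756.9863
→ Helmert 7p (PV): X=-1997107.5853, Y=-4709227.6836, Z=3799247.6874
→ Helmert 7p (PV): X=-1997095.4106, Y=-4709454.7597, Z=3799567.1577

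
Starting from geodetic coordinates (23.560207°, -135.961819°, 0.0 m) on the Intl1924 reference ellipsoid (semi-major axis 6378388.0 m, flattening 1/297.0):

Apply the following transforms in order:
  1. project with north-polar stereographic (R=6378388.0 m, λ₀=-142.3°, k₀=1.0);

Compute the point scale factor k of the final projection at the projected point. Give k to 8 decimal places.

start: φ=23.560207°, λ=-135.961819°, h=0.000 m
→ into stereo (λ₀=-142.3°): φ=23.56020700°, λ−λ₀=6.33818100°
scale k = 1.42886485

1.42886485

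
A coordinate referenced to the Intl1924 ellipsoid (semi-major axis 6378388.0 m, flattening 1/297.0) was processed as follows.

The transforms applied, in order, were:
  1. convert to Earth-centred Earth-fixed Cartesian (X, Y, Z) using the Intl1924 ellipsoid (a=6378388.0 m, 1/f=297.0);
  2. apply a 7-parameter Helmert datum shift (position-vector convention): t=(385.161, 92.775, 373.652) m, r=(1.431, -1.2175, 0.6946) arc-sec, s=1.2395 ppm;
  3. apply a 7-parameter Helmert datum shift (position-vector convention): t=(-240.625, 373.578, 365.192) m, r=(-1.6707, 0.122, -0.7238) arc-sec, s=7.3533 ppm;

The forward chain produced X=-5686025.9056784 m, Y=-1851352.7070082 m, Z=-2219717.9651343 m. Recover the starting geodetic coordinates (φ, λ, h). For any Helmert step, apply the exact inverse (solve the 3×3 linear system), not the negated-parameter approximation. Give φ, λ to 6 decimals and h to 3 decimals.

φ=-20.496405°, λ=-161.961139°, h=3214.381 m

start: X=-5686025.9057, Y=-1851352.7070, Z=-2219717.9651 m
→ Helmert⁻¹: X=-5685735.6608, Y=-1851714.6383, Z=-2220085.1938
→ Helmert⁻¹: X=-5686133.1160, Y=-1851801.3744, Z=-2220409.6833
→ geod (Bowring, a=6378388.000): φ=-20.49640500°, λ=-161.96113900°, h=3214.3810 m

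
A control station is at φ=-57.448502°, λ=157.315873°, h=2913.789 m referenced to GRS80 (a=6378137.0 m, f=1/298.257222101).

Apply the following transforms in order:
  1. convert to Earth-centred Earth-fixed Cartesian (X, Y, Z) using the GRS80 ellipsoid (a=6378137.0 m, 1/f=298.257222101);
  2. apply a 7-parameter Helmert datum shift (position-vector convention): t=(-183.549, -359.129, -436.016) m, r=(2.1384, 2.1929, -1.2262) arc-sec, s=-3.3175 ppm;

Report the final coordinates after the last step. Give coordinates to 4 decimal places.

X=-3175562.3274 m, Y=1326950.9785 m, Z=-5355765.7031 m

start: φ=-57.448502°, λ=157.315873°, h=2913.789 m
→ ECEF (a=6378137.000, f=1/298.257222101): X=-3175340.2671, Y=1327240.1134, Z=-5355394.9719
→ Helmert 7p (PV): X=-3175562.3274, Y=1326950.9785, Z=-5355765.7031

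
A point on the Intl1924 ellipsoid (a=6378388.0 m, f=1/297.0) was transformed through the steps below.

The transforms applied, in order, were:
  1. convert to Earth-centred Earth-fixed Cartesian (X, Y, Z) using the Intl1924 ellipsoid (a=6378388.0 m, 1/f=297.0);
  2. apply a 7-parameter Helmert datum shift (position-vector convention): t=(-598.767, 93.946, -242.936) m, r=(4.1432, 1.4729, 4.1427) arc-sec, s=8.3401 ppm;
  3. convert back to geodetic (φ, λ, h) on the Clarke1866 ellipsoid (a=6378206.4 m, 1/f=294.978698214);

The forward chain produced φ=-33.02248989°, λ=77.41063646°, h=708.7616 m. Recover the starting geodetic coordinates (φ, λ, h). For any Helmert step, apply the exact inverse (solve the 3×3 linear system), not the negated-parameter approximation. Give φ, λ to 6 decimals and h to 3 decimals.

start: φ=-33.022490°, λ=77.410636°, h=708.762 m
→ ECEF (a=6378206.400, f=1/294.978698214): X=1166931.3305, Y=5225106.8118, Z=-3456253.8253
→ Helmert⁻¹: X=1167649.9778, Y=5224876.4159, Z=-3456078.6791
→ geod (Bowring, a=6378388.000): φ=-33.02029500°, λ=77.40259300°, h=331.1440 m

φ=-33.020295°, λ=77.402593°, h=331.144 m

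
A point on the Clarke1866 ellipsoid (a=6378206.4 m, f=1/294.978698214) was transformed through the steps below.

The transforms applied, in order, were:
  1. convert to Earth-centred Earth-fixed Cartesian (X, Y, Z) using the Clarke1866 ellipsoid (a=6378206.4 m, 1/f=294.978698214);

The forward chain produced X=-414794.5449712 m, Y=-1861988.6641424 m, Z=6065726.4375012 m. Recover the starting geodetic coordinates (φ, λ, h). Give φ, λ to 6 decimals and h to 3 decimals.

start: X=-414794.5450, Y=-1861988.6641, Z=6065726.4375 m
→ geod (Bowring, a=6378206.400): φ=72.65303500°, λ=-102.55869300°, h=102.6310 m

φ=72.653035°, λ=-102.558693°, h=102.631 m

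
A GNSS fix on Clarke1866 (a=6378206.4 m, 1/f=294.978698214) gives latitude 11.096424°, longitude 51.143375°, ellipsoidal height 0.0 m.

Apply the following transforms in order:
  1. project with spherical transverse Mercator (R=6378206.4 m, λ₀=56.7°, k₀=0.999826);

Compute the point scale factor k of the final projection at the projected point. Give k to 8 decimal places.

start: φ=11.096424°, λ=51.143375°, h=0.000 m
→ into tm (λ₀=56.7°): φ=11.09642400°, λ−λ₀=-5.55662500°
scale k = 1.00437033

1.00437033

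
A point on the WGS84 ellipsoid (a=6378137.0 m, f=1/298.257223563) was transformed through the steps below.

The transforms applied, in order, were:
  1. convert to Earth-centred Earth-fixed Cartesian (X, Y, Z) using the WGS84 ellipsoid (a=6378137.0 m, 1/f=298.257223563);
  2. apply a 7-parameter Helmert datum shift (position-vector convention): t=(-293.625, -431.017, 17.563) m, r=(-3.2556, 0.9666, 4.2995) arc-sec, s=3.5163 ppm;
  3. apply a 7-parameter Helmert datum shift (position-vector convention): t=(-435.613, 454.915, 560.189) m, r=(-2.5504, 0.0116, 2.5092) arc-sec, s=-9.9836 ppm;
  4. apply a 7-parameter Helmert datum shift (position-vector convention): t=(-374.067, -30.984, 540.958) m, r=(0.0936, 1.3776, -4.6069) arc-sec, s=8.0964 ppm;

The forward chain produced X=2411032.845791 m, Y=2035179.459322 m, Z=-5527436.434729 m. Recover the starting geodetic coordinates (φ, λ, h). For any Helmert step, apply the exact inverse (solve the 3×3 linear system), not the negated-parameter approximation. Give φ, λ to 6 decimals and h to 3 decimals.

start: X=2411032.8458, Y=2035179.4593, Z=-5527436.4347 m
→ Helmert⁻¹: X=2411378.8521, Y=2035245.3149, Z=-5527917.4548
→ Helmert⁻¹: X=2411863.6087, Y=2034849.7328, Z=-5528507.5426
→ Helmert⁻¹: X=2412217.0845, Y=2035310.5705, Z=-5528462.2370
→ geod (Bowring, a=6378137.000): φ=-60.44365700°, λ=40.15603300°, h=3949.8200 m

φ=-60.443657°, λ=40.156033°, h=3949.820 m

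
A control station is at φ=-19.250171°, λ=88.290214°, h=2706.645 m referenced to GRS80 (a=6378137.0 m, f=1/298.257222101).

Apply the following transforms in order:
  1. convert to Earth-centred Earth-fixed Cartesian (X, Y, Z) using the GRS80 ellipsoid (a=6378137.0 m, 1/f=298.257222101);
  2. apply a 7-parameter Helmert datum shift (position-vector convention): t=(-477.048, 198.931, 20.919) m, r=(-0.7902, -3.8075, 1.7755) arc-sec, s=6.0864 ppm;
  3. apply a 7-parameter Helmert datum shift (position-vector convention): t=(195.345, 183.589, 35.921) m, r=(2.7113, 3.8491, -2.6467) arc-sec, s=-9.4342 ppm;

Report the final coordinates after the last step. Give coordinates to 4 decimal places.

X=179548.3426 m, Y=6023968.2112 m, Z=-2090285.7487 m

start: φ=-19.250171°, λ=88.290214°, h=2706.645 m
→ ECEF (a=6378137.000, f=1/298.257222101): X=179805.6205, Y=6023587.1429, Z=-2090405.6644
→ Helmert 7p (PV): X=179316.4039, Y=6023816.2752, Z=-2090417.2258
→ Helmert 7p (PV): X=179548.3426, Y=6023968.2112, Z=-2090285.7487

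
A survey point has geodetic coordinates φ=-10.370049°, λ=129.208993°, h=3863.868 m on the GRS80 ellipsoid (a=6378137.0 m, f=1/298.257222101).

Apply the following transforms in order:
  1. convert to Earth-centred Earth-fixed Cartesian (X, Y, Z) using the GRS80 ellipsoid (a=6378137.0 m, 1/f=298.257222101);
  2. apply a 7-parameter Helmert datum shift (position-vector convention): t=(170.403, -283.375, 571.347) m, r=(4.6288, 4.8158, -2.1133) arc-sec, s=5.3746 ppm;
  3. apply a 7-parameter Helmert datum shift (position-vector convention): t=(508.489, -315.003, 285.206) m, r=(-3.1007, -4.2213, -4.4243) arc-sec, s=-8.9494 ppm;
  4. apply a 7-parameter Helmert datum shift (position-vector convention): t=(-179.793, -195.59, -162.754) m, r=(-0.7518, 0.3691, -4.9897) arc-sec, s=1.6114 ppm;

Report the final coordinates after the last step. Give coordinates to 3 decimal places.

start: φ=-10.370049°, λ=129.208993°, h=3863.868 m
→ ECEF (a=6378137.000, f=1/298.257222101): X=-3968919.0905, Y=4864816.4175, Z=-1141229.7527
→ Helmert 7p (PV): X=-3968746.8210, Y=4864625.4636, Z=-1140462.7017
→ Helmert 7p (PV): X=-3968075.1308, Y=4864334.9084, Z=-1140321.6381
→ Helmert 7p (PV): X=-3968145.6865, Y=4864238.9914, Z=-1140496.8586

X=-3968145.686 m, Y=4864238.991 m, Z=-1140496.859 m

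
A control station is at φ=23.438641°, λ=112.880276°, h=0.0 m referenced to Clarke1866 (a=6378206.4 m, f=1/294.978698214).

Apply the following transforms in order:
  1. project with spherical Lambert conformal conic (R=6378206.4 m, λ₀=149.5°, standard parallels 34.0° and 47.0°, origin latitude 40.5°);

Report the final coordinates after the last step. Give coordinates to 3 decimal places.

E=-3765423.971 m, N=-1119777.584 m

start: φ=23.438641°, λ=112.880276°, h=0.000 m
→ lcc (R=6378206.4, λ₀=149.5°): E=-3765423.9706, N=-1119777.5836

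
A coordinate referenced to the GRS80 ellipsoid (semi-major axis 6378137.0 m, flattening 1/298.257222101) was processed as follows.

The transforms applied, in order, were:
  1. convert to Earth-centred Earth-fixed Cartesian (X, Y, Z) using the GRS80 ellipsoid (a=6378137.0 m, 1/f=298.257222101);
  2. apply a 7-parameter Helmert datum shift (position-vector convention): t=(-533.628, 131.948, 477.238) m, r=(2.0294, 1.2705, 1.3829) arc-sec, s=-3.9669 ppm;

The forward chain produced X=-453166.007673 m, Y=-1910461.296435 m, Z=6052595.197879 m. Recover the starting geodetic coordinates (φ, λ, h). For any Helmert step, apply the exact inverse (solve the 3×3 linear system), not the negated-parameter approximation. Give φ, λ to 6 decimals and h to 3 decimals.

φ=72.138535°, λ=-103.329880°, h=3900.479 m

start: X=-453166.0077, Y=-1910461.2964, Z=6052595.1979 m
→ Helmert⁻¹: X=-452684.2630, Y=-1910538.2426, Z=6052157.9772
→ geod (Bowring, a=6378137.000): φ=72.13853500°, λ=-103.32988000°, h=3900.4790 m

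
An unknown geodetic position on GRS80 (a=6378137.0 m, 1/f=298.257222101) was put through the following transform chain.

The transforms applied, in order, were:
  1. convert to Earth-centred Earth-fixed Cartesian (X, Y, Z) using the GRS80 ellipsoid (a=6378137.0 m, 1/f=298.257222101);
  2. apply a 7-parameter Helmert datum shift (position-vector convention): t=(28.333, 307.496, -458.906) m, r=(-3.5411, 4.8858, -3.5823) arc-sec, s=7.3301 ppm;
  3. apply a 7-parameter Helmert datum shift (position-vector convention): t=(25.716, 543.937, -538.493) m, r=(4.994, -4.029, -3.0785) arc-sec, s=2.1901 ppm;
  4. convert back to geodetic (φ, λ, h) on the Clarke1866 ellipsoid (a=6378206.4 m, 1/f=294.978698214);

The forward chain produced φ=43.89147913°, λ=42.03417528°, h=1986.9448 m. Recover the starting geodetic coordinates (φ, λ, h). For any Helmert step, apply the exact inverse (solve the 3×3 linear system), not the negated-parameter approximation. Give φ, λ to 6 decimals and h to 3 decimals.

φ=43.899522°, λ=42.029046°, h=2133.297 m

start: φ=43.891479°, λ=42.034175°, h=1986.945 m
→ ECEF (a=6378206.400, f=1/294.978698214): X=3420646.9325, Y=3083660.7765, Z=4400585.1779
→ Helmert⁻¹: X=3420653.6721, Y=3083267.6950, Z=4400972.5651
→ Helmert⁻¹: X=3420442.4639, Y=3082921.4409, Z=4401533.1553
→ geod (Bowring, a=6378137.000): φ=43.89952200°, λ=42.02904600°, h=2133.2970 m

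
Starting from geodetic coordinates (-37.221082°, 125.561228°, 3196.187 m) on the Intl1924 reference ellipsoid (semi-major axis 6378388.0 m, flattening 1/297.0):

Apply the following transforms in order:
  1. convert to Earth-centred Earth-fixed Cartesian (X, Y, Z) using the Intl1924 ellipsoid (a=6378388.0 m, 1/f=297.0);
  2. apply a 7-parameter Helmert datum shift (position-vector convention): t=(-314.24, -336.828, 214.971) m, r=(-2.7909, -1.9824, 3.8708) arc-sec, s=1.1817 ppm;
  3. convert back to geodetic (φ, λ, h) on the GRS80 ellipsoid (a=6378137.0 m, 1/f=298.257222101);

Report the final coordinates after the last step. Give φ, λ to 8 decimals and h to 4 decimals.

φ=-37.22019776°, λ=125.56739021°, h=3219.0254 m

start: φ=-37.221082°, λ=125.561228°, h=3196.187 m
→ ECEF (a=6378388.000, f=1/297.0): X=-2959018.8266, Y=4139028.3524, Z=-3838954.6081
→ Helmert 7p (PV): X=-2959377.3410, Y=4138588.9423, Z=-3838828.6165
→ geod (Bowring, a=6378137.000): φ=-37.22019776°, λ=125.56739021°, h=3219.0254 m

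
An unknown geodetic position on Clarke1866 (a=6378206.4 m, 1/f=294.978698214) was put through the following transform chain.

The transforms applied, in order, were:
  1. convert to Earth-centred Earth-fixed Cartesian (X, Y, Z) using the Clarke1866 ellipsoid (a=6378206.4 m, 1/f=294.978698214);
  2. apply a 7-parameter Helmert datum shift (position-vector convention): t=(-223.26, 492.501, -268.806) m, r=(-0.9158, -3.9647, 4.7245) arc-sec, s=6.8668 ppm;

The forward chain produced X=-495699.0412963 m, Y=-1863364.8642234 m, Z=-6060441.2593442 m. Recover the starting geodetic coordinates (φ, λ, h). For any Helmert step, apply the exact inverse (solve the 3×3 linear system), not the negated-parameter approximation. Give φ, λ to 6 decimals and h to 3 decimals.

φ=-72.458923°, λ=-104.891704°, h=1043.415 m

start: X=-495699.0413, Y=-1863364.8642, Z=-6060441.2593 m
→ Helmert⁻¹: X=-495631.5537, Y=-1863806.3076, Z=-6060129.5881
→ geod (Bowring, a=6378206.400): φ=-72.45892300°, λ=-104.89170400°, h=1043.4150 m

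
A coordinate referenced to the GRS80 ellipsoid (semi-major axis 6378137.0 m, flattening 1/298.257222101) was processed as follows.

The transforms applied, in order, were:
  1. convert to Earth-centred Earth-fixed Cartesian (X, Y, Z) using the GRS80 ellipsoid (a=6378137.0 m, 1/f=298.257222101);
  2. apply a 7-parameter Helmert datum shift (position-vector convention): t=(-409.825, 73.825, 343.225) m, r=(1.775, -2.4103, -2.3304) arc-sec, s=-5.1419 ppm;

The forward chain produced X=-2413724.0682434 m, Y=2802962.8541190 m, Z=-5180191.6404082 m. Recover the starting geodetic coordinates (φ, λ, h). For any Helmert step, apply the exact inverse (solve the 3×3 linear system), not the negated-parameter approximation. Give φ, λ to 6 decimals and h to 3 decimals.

start: X=-2413724.0682, Y=2802962.8541, Z=-5180191.6404 m
→ Helmert⁻¹: X=-2413418.8562, Y=2802831.5933, Z=-5180557.4210
→ geod (Bowring, a=6378137.000): φ=-54.65644200°, λ=130.73057400°, h=1476.1870 m

φ=-54.656442°, λ=130.730574°, h=1476.187 m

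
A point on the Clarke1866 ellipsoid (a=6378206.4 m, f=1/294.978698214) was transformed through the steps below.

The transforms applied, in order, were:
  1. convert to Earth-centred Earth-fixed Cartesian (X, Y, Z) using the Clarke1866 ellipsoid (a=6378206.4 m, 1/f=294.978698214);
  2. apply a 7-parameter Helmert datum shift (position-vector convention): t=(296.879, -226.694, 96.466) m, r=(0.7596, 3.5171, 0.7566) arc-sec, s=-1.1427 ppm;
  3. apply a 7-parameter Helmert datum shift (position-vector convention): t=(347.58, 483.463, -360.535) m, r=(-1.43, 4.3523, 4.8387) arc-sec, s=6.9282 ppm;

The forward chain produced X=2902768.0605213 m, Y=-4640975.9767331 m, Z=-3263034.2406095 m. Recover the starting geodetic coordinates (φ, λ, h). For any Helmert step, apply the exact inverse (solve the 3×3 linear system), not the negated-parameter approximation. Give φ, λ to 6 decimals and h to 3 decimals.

φ=-30.967965°, λ=-57.982997°, h=-32.265 m

start: X=2902768.0605, Y=-4640975.9767, Z=-3263034.2406 m
→ Helmert⁻¹: X=2902360.3324, Y=-4641472.7493, Z=-3262622.0385
→ Helmert⁻¹: X=2902105.3777, Y=-4641274.0193, Z=-3262655.6557
→ geod (Bowring, a=6378206.400): φ=-30.96796500°, λ=-57.98299700°, h=-32.2650 m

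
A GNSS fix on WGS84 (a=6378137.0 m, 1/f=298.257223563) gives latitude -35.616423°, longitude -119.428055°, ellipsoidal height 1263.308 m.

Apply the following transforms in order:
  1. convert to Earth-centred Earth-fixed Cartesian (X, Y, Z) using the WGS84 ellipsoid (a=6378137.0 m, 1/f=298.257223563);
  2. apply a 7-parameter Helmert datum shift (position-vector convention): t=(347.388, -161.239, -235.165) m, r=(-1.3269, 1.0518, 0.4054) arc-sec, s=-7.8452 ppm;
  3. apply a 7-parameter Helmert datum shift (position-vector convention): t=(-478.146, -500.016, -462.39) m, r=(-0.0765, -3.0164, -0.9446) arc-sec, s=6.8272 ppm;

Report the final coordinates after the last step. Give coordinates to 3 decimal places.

start: φ=-35.616423°, λ=-119.428055°, h=1263.308 m
→ ECEF (a=6378137.000, f=1/298.257223563): X=-2550950.7048, Y=-4522029.4842, Z=-3694412.1617
→ Helmert 7p (PV): X=-2550593.2550, Y=-4522184.0266, Z=-3694576.2455
→ Helmert 7p (PV): X=-2551055.4946, Y=-4522704.6061, Z=-3695099.4818

X=-2551055.495 m, Y=-4522704.606 m, Z=-3695099.482 m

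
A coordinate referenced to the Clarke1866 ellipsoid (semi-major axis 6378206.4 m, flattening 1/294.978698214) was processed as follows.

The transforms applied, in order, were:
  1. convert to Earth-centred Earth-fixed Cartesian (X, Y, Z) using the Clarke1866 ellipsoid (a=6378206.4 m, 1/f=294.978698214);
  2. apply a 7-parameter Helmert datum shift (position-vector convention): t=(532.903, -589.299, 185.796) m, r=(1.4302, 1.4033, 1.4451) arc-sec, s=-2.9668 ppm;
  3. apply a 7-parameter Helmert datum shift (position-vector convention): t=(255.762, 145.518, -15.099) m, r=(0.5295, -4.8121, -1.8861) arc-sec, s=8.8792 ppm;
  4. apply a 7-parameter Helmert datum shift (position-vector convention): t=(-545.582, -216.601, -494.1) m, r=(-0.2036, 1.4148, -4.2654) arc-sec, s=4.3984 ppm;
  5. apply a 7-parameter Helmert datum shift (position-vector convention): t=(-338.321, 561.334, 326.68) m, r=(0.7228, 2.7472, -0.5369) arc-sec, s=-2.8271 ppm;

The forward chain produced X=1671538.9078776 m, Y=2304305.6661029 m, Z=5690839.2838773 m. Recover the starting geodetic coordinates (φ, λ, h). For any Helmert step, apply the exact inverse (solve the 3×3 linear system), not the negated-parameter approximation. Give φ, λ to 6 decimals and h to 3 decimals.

start: X=1671538.9079, Y=2304305.6661, Z=5690839.2839 m
→ Helmert⁻¹: X=1671800.1676, Y=2303775.1377, Z=5690542.8850
→ Helmert⁻¹: X=1672251.7132, Y=2304010.5682, Z=5691025.6981
→ Helmert⁻¹: X=1672092.8067, Y=2303874.4928, Z=5690945.3419
→ Helmert⁻¹: X=1671542.2918, Y=2304498.3765, Z=5690771.8226
→ geod (Bowring, a=6378206.400): φ=63.57818900°, λ=54.04516300°, h=2253.4570 m

φ=63.578189°, λ=54.045163°, h=2253.457 m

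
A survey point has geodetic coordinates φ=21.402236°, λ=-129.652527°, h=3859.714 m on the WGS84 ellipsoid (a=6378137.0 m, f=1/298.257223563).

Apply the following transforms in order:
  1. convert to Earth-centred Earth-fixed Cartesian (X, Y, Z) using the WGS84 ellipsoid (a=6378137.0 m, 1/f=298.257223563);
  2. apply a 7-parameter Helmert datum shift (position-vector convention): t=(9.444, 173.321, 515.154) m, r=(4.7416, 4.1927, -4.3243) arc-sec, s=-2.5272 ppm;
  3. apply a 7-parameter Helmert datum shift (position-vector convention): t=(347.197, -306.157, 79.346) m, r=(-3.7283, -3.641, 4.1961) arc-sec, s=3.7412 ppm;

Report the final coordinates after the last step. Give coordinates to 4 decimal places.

X=-3793042.7653 m, Y=-4577028.3453 m, Z=2314909.4908 m

start: φ=21.402236°, λ=-129.652527°, h=3859.714 m
→ ECEF (a=6378137.000, f=1/298.257223563): X=-3793398.1340, Y=-4576880.9500, Z=2314324.5218
→ Helmert 7p (PV): X=-3793428.0138, Y=-4576669.7361, Z=2314805.7217
→ Helmert 7p (PV): X=-3793042.7653, Y=-4577028.3453, Z=2314909.4908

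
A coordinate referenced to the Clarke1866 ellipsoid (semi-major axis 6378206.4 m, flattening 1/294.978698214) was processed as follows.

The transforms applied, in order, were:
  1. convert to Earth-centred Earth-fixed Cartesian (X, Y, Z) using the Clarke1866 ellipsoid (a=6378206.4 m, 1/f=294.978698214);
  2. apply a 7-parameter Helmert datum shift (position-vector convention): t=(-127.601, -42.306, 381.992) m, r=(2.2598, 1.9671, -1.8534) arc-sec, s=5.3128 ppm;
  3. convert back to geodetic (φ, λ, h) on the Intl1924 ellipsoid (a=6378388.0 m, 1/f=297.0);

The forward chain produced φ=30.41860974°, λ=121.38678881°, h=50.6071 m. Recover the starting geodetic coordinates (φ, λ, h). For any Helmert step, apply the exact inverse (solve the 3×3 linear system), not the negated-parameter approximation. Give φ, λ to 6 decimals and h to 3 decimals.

φ=30.416107°, λ=121.386022°, h=15.984 m

start: φ=30.418610°, λ=121.386789°, h=50.607 m
→ ECEF (a=6378388.000, f=1/297.0): X=-2867172.2145, Y=4699618.5090, Z=3210549.0531
→ Helmert⁻¹: X=-2867102.2241, Y=4699645.2533, Z=3210071.1748
→ geod (Bowring, a=6378206.400): φ=30.41610700°, λ=121.38602200°, h=15.9840 m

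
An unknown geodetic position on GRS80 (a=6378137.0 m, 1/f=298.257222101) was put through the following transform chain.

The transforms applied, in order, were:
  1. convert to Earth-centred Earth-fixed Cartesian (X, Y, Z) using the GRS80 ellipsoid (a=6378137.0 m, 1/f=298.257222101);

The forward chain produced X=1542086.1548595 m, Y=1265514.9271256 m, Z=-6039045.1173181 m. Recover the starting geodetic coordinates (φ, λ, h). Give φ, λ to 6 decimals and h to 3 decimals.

φ=-71.834308°, λ=39.374057°, h=1155.188 m

start: X=1542086.1549, Y=1265514.9271, Z=-6039045.1173 m
→ geod (Bowring, a=6378137.000): φ=-71.83430800°, λ=39.37405700°, h=1155.1880 m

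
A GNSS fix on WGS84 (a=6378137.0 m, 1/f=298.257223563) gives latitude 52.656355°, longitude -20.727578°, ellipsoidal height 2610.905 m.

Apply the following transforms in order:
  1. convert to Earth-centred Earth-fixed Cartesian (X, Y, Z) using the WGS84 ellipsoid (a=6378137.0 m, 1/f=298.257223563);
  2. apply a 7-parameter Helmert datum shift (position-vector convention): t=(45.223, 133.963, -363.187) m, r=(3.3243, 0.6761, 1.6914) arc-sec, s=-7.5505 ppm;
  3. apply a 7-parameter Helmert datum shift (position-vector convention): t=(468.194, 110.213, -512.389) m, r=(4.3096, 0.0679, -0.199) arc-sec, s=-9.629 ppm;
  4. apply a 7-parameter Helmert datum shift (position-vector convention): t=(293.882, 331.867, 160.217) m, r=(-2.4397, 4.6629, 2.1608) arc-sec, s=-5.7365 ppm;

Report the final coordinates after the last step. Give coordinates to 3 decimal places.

start: φ=52.656355°, λ=-20.727578°, h=2610.905 m
→ ECEF (a=6378137.000, f=1/298.257223563): X=3627679.7221, Y=-1372781.7170, Z=5049513.2288
→ Helmert 7p (PV): X=3627725.3626, Y=-1372689.0222, Z=5049077.9002
→ Helmert 7p (PV): X=3628158.9629, Y=-1372674.5836, Z=5048487.0194
→ Helmert 7p (PV): X=3628560.5392, Y=-1372237.1212, Z=5048552.4926

X=3628560.539 m, Y=-1372237.121 m, Z=5048552.493 m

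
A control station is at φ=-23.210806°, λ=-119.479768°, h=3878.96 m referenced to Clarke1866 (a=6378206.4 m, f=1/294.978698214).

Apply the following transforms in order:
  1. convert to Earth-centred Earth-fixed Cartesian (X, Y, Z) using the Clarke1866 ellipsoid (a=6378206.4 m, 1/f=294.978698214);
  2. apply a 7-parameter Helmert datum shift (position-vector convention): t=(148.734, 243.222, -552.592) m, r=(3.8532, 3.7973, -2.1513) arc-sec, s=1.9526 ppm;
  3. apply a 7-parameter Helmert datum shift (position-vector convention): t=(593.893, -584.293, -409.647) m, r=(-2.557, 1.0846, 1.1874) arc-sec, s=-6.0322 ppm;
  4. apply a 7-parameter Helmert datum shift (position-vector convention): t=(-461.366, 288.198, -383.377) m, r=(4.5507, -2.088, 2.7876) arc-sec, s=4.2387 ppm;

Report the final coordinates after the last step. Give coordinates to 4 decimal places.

start: φ=-23.210806°, λ=-119.479768°, h=3878.960 m
→ ECEF (a=6378206.400, f=1/294.978698214): X=-2888037.9397, Y=-5108798.1343, Z=-2499575.9866
→ Helmert 7p (PV): X=-2887994.1456, Y=-5108488.0717, Z=-2500175.7278
→ Helmert 7p (PV): X=-2887366.5704, Y=-5109089.1682, Z=-2500491.7794
→ Helmert 7p (PV): X=-2887745.8148, Y=-5108806.4809, Z=-2501027.7033

X=-2887745.8148 m, Y=-5108806.4809 m, Z=-2501027.7033 m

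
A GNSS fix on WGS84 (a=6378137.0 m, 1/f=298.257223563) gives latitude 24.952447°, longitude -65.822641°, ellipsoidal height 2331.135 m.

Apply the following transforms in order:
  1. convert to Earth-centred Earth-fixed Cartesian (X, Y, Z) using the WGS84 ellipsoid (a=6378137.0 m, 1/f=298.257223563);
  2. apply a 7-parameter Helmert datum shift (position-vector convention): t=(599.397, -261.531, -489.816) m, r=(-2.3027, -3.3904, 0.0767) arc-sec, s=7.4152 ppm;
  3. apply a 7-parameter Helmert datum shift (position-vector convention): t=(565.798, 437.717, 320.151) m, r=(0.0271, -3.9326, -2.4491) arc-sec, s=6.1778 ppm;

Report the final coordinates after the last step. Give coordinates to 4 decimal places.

X=2371733.9590 m, Y=-5280502.7269 m, Z=2675292.0639 m

start: φ=24.952447°, λ=-65.822641°, h=2331.135 m
→ ECEF (a=6378137.000, f=1/298.257223563): X=2370692.2491, Y=-5280609.3730, Z=2675282.9298
→ Helmert 7p (PV): X=2371267.2146, Y=-5280879.3127, Z=2674910.8714
→ Helmert 7p (PV): X=2371733.9590, Y=-5280502.7269, Z=2675292.0639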